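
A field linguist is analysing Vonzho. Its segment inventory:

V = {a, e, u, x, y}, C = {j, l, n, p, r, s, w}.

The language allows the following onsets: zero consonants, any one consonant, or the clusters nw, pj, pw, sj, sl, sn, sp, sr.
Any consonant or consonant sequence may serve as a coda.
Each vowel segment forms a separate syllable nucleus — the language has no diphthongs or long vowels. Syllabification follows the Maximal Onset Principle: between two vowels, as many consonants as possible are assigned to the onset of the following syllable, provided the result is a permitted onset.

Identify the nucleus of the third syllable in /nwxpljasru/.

The vowels are x, a, u — 3 nuclei, so 3 syllables.
The third nucleus (vowel 3 from the left) is /u/.

u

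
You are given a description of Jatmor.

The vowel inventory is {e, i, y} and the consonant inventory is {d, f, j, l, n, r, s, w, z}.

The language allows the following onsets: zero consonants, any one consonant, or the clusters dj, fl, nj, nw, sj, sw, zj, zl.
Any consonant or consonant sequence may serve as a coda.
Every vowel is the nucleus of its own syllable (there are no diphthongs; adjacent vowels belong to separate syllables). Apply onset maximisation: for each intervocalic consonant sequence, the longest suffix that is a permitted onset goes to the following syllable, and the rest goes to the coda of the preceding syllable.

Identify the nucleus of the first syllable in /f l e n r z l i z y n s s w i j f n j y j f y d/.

Vowels present: e, i, y, i, y, y; each is a nucleus, giving 6 syllables.
The first nucleus (vowel 1 from the left) is /e/.

e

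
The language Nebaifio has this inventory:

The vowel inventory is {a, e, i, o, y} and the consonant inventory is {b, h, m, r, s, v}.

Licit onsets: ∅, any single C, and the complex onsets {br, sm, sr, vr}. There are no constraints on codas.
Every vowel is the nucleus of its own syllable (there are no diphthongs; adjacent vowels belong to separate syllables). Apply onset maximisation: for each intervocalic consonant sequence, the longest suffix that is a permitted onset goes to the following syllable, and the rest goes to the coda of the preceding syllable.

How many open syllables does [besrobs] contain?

1

Vowels present: e, o; each is a nucleus, giving 2 syllables.
V1 /e/ – V2 /o/: /sr/ — entire cluster is a permitted onset → onset /sr/, coda ∅.
Putting it together: be.srobs.
Classifying each syllable: /be/ (open), /srobs/ (closed).
Open syllables: 1.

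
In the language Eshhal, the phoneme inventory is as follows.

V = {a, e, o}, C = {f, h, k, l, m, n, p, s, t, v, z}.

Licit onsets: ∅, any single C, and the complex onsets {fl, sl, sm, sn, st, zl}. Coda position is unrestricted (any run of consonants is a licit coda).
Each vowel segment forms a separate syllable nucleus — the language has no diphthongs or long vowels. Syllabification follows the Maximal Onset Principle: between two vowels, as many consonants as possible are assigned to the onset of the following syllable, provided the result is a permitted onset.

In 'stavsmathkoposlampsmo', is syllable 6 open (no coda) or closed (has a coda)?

Nuclei (vowels): a, a, o, o, a, o → 6 syllables.
Between /a/ (V1) and /a/ (V2): /vsm/; trying suffixes from longest down, /sm/ is the first permitted one, so coda /v/ | onset /sm/.
Between /a/ (V2) and /o/ (V3): /thk/ — longest licit onset from the right is /k/, leaving /th/ as coda.
Between /o/ (V3) and /o/ (V4): /p/ → onset of the next syllable (single consonants are always licit onsets).
Between /o/ (V4) and /a/ (V5): /sl/ is a licit onset in full, so it all attaches to the next syllable.
Between /a/ (V5) and /o/ (V6): /mpsm/ — longest licit onset from the right is /sm/, leaving /mp/ as coda.
Syllabification: stav.smath.ko.po.slamp.smo.
Syllable 6 is /smo/; it ends in its nucleus with no coda, so it is open.

open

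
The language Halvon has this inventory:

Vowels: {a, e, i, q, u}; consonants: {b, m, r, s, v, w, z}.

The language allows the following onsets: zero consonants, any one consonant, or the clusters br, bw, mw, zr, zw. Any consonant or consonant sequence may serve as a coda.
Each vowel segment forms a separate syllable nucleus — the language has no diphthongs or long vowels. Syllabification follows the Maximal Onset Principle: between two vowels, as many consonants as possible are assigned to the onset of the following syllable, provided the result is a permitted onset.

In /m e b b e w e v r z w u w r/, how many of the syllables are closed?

Vowels present: e, e, e, u; each is a nucleus, giving 4 syllables.
Between /e/ (V1) and /e/ (V2): /bb/ splits as /b/ + /b/ (/b/ is the longest suffix that is a licit onset).
Between /e/ (V2) and /e/ (V3): /w/ is a single consonant, so it becomes the next onset.
Between /e/ (V3) and /u/ (V4): cluster /vrzw/ — the longest permitted-onset suffix is /zw/; onset = /zw/, preceding coda = /vr/.
So the parse is meb.be.wevr.zwuwr.
Classifying each syllable: /meb/ (closed), /be/ (open), /wevr/ (closed), /zwuwr/ (closed).
Closed syllables: 3.

3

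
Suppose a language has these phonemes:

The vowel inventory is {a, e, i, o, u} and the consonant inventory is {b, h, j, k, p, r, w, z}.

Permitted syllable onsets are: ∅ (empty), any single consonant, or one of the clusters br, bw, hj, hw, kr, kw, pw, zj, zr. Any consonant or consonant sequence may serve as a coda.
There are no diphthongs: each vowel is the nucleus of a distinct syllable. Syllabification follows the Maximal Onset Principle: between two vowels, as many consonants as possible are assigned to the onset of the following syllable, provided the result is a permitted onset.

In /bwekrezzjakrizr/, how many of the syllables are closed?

2

Vowels present: e, e, a, i; each is a nucleus, giving 4 syllables.
Between /e/ (V1) and /e/ (V2): /kr/ is a licit onset in full, so it all attaches to the next syllable.
Between /e/ (V2) and /a/ (V3): /zzj/; trying suffixes from longest down, /zj/ is the first permitted one, so coda /z/ | onset /zj/.
Between /a/ (V3) and /i/ (V4): cluster /kr/ — /kr/ is itself a permitted onset, so the whole cluster goes right; preceding coda = ∅.
Putting it together: bwe.krez.zja.krizr.
Classifying each syllable: /bwe/ (open), /krez/ (closed), /zja/ (open), /krizr/ (closed).
Closed syllables: 2.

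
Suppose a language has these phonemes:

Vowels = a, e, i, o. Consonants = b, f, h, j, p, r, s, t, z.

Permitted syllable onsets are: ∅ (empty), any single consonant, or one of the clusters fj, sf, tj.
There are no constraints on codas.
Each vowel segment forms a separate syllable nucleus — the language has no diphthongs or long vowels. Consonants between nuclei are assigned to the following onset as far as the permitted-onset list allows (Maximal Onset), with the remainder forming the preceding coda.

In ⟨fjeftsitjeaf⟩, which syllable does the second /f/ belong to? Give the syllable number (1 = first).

Nuclei (vowels): e, i, e, a → 4 syllables.
Between /e/ (V1) and /i/ (V2): cluster /fts/ — the longest permitted-onset suffix is /s/; onset = /s/, preceding coda = /ft/.
Between /i/ (V2) and /e/ (V3): /tj/ is a licit onset in full, so it all attaches to the next syllable.
Between /e/ (V3) and /a/ (V4): no consonants, so the boundary falls immediately after /e/.
Result: fjeft.si.tje.af.
The second /f/ is in the coda of syllable 1 (/fjeft/).

1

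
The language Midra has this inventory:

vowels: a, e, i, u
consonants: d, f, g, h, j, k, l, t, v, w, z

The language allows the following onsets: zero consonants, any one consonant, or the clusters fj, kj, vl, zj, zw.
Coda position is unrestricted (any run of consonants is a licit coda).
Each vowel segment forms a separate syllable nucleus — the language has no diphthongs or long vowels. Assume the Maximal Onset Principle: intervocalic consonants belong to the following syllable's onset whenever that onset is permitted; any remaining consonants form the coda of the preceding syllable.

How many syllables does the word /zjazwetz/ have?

2

Nuclei (vowels): a, e → 2 syllables.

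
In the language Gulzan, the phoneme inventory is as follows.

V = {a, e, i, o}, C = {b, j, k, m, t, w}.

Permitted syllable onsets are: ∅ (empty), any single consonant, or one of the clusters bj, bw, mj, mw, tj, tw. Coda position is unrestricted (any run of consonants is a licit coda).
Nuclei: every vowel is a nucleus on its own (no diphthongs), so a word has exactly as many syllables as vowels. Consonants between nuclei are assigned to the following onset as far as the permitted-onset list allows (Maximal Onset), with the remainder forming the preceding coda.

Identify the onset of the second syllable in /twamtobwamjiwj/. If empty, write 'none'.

t

Nuclei (vowels): a, o, a, i → 4 syllables.
/a…o/ gap (V1→V2): /mt/ splits as /m/ + /t/ (/t/ is the longest suffix that is a licit onset).
/o…a/ gap (V2→V3): /bw/ is a licit onset in full, so it all attaches to the next syllable.
/a…i/ gap (V3→V4): /mj/ — entire cluster is a permitted onset → onset /mj/, coda ∅.
Putting it together: twam.to.bwa.mjiwj.
Syllable 2 is /to/: onset /t/, nucleus /o/, coda ∅.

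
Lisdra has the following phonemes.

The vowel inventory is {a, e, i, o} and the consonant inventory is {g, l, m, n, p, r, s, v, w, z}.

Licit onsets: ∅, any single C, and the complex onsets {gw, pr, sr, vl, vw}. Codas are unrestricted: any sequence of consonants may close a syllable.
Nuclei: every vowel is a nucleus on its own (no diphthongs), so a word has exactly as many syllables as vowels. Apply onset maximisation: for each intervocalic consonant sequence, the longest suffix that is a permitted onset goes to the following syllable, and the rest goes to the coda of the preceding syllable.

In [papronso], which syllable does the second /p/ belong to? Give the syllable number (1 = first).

2

The vowels are a, o, o — 3 nuclei, so 3 syllables.
/a…o/ gap (V1→V2): cluster /pr/ — /pr/ is itself a permitted onset, so the whole cluster goes right; preceding coda = ∅.
/o…o/ gap (V2→V3): /ns/; trying suffixes from longest down, /s/ is the first permitted one, so coda /n/ | onset /s/.
So the parse is pa.pron.so.
The second /p/ is in the onset of syllable 2 (/pron/).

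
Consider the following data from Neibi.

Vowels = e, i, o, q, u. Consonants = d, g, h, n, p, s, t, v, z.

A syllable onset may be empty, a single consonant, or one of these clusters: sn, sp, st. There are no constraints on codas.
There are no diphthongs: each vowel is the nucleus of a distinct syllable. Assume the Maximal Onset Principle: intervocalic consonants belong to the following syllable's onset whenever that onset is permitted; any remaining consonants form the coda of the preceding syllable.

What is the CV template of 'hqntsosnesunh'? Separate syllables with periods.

Nuclei (vowels): q, o, e, u → 4 syllables.
V1 /q/ – V2 /o/: /nts/ splits as /nt/ + /s/ (/s/ is the longest suffix that is a licit onset).
V2 /o/ – V3 /e/: /sn/ — entire cluster is a permitted onset → onset /sn/, coda ∅.
V3 /e/ – V4 /u/: just /s/ — single C goes to the following onset.
Result: hqnt.so.sne.sunh.
Mapping each syllable to C/V: /hqnt/ → CVCC, /so/ → CV, /sne/ → CCV, /sunh/ → CVCC.

CVCC.CV.CCV.CVCC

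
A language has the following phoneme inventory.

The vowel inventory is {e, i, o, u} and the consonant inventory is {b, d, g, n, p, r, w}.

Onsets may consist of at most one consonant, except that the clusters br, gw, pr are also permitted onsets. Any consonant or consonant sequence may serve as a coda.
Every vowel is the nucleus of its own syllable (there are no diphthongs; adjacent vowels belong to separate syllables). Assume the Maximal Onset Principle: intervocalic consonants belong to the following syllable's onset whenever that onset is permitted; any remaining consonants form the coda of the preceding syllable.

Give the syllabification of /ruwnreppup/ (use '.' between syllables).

Nuclei (vowels): u, e, u → 3 syllables.
V1 /u/ – V2 /e/: /wnr/; trying suffixes from longest down, /r/ is the first permitted one, so coda /wn/ | onset /r/.
V2 /e/ – V3 /u/: /pp/ splits as /p/ + /p/ (/p/ is the longest suffix that is a licit onset).

ruwn.rep.pup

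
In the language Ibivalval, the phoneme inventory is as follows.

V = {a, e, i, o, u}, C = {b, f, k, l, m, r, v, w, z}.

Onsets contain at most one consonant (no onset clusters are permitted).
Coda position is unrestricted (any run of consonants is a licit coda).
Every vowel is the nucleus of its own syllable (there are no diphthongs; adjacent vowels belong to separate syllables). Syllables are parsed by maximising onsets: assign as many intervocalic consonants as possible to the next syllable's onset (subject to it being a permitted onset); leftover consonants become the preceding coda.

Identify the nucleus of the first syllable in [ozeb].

o

Vowels present: o, e; each is a nucleus, giving 2 syllables.
The first nucleus (vowel 1 from the left) is /o/.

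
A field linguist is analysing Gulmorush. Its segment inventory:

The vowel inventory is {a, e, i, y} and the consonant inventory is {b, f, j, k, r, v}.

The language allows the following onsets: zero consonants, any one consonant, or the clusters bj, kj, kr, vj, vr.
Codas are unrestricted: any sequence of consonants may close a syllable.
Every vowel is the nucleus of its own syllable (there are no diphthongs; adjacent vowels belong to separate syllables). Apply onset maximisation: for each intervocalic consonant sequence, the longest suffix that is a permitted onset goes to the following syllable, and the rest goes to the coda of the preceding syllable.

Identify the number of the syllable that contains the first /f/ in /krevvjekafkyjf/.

The vowels are e, e, a, y — 4 nuclei, so 4 syllables.
σ1/σ2 boundary: /vvj/ — longest licit onset from the right is /vj/, leaving /v/ as coda.
σ2/σ3 boundary: just /k/ — single C goes to the following onset.
σ3/σ4 boundary: /fk/; trying suffixes from longest down, /k/ is the first permitted one, so coda /f/ | onset /k/.
Syllabification: krev.vje.kaf.kyjf.
The first /f/ is in the coda of syllable 3 (/kaf/).

3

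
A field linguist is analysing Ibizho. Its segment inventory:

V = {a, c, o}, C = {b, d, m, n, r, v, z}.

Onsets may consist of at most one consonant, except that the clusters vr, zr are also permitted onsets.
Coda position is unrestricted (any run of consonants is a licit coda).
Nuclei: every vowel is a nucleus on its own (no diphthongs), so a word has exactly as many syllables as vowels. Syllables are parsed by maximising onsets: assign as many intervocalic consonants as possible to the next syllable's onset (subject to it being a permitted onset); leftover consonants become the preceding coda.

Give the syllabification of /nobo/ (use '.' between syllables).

no.bo

Nuclei (vowels): o, o → 2 syllables.
Between /o/ (V1) and /o/ (V2): /b/ → onset of the next syllable (single consonants are always licit onsets).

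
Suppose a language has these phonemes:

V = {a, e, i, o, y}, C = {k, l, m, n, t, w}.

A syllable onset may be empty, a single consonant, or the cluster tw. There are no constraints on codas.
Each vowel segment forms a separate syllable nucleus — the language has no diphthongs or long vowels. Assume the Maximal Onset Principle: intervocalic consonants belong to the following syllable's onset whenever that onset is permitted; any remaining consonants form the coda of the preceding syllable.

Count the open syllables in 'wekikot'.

Nuclei (vowels): e, i, o → 3 syllables.
Between /e/ (V1) and /i/ (V2): just /k/ — single C goes to the following onset.
Between /i/ (V2) and /o/ (V3): /k/ → onset of the next syllable (single consonants are always licit onsets).
Result: we.ki.kot.
Classifying each syllable: /we/ (open), /ki/ (open), /kot/ (closed).
Open syllables: 2.

2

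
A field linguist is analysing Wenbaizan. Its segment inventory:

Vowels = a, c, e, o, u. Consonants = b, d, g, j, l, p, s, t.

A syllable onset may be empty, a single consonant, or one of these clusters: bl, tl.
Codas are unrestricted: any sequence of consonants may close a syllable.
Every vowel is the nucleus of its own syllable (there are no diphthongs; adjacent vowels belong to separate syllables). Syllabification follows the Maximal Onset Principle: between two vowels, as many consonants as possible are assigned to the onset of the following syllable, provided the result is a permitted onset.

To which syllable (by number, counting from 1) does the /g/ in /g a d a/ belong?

1

Vowels present: a, a; each is a nucleus, giving 2 syllables.
/a…a/ gap (V1→V2): just /d/ — single C goes to the following onset.
Result: ga.da.
The /g/ is in the onset of syllable 1 (/ga/).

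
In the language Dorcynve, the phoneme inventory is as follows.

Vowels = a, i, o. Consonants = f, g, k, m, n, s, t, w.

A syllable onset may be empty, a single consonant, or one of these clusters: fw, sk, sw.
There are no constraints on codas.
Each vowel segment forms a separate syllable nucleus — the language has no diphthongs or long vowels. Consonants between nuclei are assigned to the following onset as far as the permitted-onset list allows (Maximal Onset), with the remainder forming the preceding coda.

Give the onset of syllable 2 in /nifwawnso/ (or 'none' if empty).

Nuclei (vowels): i, a, o → 3 syllables.
V1 /i/ – V2 /a/: cluster /fw/ — /fw/ is itself a permitted onset, so the whole cluster goes right; preceding coda = ∅.
V2 /a/ – V3 /o/: /wns/ splits as /wn/ + /s/ (/s/ is the longest suffix that is a licit onset).
So the parse is ni.fwawn.so.
Syllable 2 is /fwawn/: onset /fw/, nucleus /a/, coda /wn/.

fw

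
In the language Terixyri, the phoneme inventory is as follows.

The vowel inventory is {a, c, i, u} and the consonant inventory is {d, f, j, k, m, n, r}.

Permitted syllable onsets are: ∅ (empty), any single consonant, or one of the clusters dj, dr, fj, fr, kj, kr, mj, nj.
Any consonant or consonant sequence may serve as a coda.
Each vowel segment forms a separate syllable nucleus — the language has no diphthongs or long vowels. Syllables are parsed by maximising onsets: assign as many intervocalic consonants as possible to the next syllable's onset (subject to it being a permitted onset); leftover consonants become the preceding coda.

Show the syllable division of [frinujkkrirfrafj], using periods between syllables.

fri.nujk.krir.frafj

The vowels are i, u, i, a — 4 nuclei, so 4 syllables.
σ1/σ2 boundary: /n/ is a single consonant, so it becomes the next onset.
σ2/σ3 boundary: /jkkr/; trying suffixes from longest down, /kr/ is the first permitted one, so coda /jk/ | onset /kr/.
σ3/σ4 boundary: /rfr/ — longest licit onset from the right is /fr/, leaving /r/ as coda.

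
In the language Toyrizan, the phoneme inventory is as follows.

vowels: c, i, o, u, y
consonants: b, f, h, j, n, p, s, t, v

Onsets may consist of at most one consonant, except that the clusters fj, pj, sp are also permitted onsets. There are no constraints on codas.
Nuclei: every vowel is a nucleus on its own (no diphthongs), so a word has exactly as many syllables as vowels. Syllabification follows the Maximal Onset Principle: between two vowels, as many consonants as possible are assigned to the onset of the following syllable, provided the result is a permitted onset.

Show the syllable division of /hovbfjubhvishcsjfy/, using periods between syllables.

Vowels present: o, u, i, c, y; each is a nucleus, giving 5 syllables.
V1 /o/ – V2 /u/: /vbfj/; trying suffixes from longest down, /fj/ is the first permitted one, so coda /vb/ | onset /fj/.
V2 /u/ – V3 /i/: cluster /bhv/ — the longest permitted-onset suffix is /v/; onset = /v/, preceding coda = /bh/.
V3 /i/ – V4 /c/: /sh/ splits as /s/ + /h/ (/h/ is the longest suffix that is a licit onset).
V4 /c/ – V5 /y/: /sjf/ — longest licit onset from the right is /f/, leaving /sj/ as coda.

hovb.fjubh.vis.hcsj.fy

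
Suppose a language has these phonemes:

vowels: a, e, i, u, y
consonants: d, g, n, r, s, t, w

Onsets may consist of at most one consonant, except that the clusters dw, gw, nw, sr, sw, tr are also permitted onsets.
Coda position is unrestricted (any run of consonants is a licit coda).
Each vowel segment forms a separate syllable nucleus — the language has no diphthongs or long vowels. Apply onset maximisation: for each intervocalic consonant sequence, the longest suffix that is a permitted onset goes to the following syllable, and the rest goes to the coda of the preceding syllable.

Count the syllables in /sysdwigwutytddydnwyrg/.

Vowels present: y, i, u, y, y, y; each is a nucleus, giving 6 syllables.

6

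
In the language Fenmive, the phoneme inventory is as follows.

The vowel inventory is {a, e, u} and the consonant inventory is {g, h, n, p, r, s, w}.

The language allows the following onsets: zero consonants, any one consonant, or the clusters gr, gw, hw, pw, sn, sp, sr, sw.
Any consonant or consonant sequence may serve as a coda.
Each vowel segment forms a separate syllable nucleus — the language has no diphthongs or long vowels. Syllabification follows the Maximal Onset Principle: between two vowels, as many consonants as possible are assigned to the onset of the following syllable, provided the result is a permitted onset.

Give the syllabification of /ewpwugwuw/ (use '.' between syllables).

ew.pwu.gwuw

Vowels present: e, u, u; each is a nucleus, giving 3 syllables.
V1 /e/ – V2 /u/: /wpw/ — longest licit onset from the right is /pw/, leaving /w/ as coda.
V2 /u/ – V3 /u/: cluster /gw/ — /gw/ is itself a permitted onset, so the whole cluster goes right; preceding coda = ∅.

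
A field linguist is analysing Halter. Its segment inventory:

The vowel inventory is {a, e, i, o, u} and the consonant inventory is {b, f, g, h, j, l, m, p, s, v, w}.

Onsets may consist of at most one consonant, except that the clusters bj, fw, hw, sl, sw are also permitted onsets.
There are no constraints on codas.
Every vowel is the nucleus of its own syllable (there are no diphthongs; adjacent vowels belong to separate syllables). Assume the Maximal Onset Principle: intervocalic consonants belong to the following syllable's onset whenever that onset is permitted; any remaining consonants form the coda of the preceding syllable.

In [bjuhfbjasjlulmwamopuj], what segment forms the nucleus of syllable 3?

Vowels present: u, a, u, a, o, u; each is a nucleus, giving 6 syllables.
The third nucleus (vowel 3 from the left) is /u/.

u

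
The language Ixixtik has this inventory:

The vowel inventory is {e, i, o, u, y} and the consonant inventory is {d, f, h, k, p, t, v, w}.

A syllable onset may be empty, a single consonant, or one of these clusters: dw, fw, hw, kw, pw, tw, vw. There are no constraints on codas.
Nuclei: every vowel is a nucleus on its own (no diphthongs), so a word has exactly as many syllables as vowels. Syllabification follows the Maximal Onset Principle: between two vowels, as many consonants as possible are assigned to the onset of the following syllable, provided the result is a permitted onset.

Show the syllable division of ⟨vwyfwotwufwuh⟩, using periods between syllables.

vwy.fwo.twu.fwuh

The vowels are y, o, u, u — 4 nuclei, so 4 syllables.
Between /y/ (V1) and /o/ (V2): cluster /fw/ — /fw/ is itself a permitted onset, so the whole cluster goes right; preceding coda = ∅.
Between /o/ (V2) and /u/ (V3): /tw/ — entire cluster is a permitted onset → onset /tw/, coda ∅.
Between /u/ (V3) and /u/ (V4): cluster /fw/ — /fw/ is itself a permitted onset, so the whole cluster goes right; preceding coda = ∅.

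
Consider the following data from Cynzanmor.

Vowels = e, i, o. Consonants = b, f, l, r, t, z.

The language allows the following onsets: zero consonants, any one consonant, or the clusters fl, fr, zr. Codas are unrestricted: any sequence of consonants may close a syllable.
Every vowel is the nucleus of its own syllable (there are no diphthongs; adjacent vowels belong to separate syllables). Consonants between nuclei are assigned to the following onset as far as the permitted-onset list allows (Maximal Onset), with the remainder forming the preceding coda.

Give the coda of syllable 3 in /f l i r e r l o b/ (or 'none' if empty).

b

The vowels are i, e, o — 3 nuclei, so 3 syllables.
/i…e/ gap (V1→V2): /r/ → onset of the next syllable (single consonants are always licit onsets).
/e…o/ gap (V2→V3): /rl/ — longest licit onset from the right is /l/, leaving /r/ as coda.
Putting it together: fli.rer.lob.
Syllable 3 is /lob/: onset /l/, nucleus /o/, coda /b/.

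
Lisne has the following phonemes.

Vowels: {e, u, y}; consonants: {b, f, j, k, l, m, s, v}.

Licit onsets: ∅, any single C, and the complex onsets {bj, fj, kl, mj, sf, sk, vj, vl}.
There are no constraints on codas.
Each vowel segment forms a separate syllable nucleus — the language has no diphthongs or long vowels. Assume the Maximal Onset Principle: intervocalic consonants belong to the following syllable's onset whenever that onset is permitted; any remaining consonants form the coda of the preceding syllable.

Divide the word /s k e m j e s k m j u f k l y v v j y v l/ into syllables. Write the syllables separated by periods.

The vowels are e, e, u, y, y — 5 nuclei, so 5 syllables.
/e…e/ gap (V1→V2): /mj/ — entire cluster is a permitted onset → onset /mj/, coda ∅.
/e…u/ gap (V2→V3): /skmj/ — longest licit onset from the right is /mj/, leaving /sk/ as coda.
/u…y/ gap (V3→V4): /fkl/; trying suffixes from longest down, /kl/ is the first permitted one, so coda /f/ | onset /kl/.
/y…y/ gap (V4→V5): /vvj/ — longest licit onset from the right is /vj/, leaving /v/ as coda.

ske.mjesk.mjuf.klyv.vjyvl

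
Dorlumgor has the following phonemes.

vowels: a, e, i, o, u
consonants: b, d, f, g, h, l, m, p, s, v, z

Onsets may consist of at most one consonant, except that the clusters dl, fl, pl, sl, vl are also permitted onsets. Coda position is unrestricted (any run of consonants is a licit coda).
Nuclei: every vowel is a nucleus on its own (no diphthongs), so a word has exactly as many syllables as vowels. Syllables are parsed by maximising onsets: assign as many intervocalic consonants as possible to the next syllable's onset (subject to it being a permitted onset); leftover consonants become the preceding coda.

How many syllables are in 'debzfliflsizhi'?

Vowels present: e, i, i, i; each is a nucleus, giving 4 syllables.

4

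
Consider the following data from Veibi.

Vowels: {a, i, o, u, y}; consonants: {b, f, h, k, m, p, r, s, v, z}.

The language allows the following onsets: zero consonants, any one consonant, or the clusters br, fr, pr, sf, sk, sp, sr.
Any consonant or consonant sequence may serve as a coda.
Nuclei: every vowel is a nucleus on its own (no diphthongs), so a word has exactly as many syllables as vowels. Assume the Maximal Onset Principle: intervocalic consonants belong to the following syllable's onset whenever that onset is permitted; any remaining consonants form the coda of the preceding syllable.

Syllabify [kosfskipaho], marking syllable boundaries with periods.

kosf.ski.pa.ho

Vowels present: o, i, a, o; each is a nucleus, giving 4 syllables.
/o…i/ gap (V1→V2): /sfsk/ — longest licit onset from the right is /sk/, leaving /sf/ as coda.
/i…a/ gap (V2→V3): /p/ → onset of the next syllable (single consonants are always licit onsets).
/a…o/ gap (V3→V4): /h/ → onset of the next syllable (single consonants are always licit onsets).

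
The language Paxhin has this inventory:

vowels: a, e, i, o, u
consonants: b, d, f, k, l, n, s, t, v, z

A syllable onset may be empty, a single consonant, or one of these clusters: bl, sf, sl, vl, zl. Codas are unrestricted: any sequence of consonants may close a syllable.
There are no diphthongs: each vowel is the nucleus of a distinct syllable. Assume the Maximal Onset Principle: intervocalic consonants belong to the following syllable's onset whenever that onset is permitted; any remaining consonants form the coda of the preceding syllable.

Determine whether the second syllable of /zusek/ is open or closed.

closed

Vowels present: u, e; each is a nucleus, giving 2 syllables.
Between /u/ (V1) and /e/ (V2): /s/ → onset of the next syllable (single consonants are always licit onsets).
Putting it together: zu.sek.
Syllable 2 is /sek/ with coda /k/, so it is closed.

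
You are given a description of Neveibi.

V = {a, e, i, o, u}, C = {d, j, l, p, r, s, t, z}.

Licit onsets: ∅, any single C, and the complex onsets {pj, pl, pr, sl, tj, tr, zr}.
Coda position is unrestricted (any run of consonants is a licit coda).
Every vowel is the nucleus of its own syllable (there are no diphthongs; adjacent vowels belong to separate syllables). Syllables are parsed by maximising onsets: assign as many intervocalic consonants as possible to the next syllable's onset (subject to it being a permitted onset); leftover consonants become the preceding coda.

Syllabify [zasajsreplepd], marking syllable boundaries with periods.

za.sajs.re.plepd

The vowels are a, a, e, e — 4 nuclei, so 4 syllables.
σ1/σ2 boundary: /s/ → onset of the next syllable (single consonants are always licit onsets).
σ2/σ3 boundary: /jsr/ splits as /js/ + /r/ (/r/ is the longest suffix that is a licit onset).
σ3/σ4 boundary: /pl/ — entire cluster is a permitted onset → onset /pl/, coda ∅.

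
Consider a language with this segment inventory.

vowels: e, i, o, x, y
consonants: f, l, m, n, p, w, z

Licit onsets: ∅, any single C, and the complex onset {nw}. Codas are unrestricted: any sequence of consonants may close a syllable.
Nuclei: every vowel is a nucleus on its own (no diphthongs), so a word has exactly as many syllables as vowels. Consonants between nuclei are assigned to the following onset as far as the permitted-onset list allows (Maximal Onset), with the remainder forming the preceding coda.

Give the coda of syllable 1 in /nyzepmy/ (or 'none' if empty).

Nuclei (vowels): y, e, y → 3 syllables.
/y…e/ gap (V1→V2): /z/ → onset of the next syllable (single consonants are always licit onsets).
/e…y/ gap (V2→V3): /pm/ — longest licit onset from the right is /m/, leaving /p/ as coda.
Putting it together: ny.zep.my.
Syllable 1 is /ny/: onset /n/, nucleus /y/, coda ∅.

none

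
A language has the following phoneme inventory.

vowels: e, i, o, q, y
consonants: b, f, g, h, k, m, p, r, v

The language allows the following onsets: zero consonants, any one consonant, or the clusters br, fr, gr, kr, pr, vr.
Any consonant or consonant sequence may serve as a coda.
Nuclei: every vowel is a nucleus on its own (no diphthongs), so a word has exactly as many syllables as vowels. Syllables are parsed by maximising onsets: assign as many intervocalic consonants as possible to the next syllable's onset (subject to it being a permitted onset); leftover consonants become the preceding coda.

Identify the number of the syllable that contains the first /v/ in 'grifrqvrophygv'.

Nuclei (vowels): i, q, o, y → 4 syllables.
V1 /i/ – V2 /q/: /fr/ — entire cluster is a permitted onset → onset /fr/, coda ∅.
V2 /q/ – V3 /o/: /vr/ is a licit onset in full, so it all attaches to the next syllable.
V3 /o/ – V4 /y/: cluster /ph/ — the longest permitted-onset suffix is /h/; onset = /h/, preceding coda = /p/.
Result: gri.frq.vrop.hygv.
The first /v/ is in the onset of syllable 3 (/vrop/).

3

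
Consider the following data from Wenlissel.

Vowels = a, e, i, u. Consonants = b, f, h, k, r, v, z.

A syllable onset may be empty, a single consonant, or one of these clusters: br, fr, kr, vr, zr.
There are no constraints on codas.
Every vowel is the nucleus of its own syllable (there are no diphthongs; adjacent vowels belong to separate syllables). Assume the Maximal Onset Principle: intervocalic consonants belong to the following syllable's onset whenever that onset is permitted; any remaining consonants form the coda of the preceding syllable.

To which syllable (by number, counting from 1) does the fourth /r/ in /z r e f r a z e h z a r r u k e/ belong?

5

Nuclei (vowels): e, a, e, a, u, e → 6 syllables.
/e…a/ gap (V1→V2): cluster /fr/ — /fr/ is itself a permitted onset, so the whole cluster goes right; preceding coda = ∅.
/a…e/ gap (V2→V3): /z/ → onset of the next syllable (single consonants are always licit onsets).
/e…a/ gap (V3→V4): /hz/; trying suffixes from longest down, /z/ is the first permitted one, so coda /h/ | onset /z/.
/a…u/ gap (V4→V5): /rr/ splits as /r/ + /r/ (/r/ is the longest suffix that is a licit onset).
/u…e/ gap (V5→V6): just /k/ — single C goes to the following onset.
Result: zre.fra.zeh.zar.ru.ke.
The fourth /r/ is in the onset of syllable 5 (/ru/).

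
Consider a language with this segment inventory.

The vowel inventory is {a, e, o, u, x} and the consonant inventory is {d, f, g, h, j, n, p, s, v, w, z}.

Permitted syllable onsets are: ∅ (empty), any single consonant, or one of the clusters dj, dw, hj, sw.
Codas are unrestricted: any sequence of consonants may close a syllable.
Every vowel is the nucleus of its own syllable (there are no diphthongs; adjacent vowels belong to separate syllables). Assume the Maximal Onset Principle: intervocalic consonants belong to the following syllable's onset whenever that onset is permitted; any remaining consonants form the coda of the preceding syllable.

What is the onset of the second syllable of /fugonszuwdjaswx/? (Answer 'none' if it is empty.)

g

Nuclei (vowels): u, o, u, a, x → 5 syllables.
/u…o/ gap (V1→V2): /g/ → onset of the next syllable (single consonants are always licit onsets).
/o…u/ gap (V2→V3): /nsz/; trying suffixes from longest down, /z/ is the first permitted one, so coda /ns/ | onset /z/.
/u…a/ gap (V3→V4): /wdj/ — longest licit onset from the right is /dj/, leaving /w/ as coda.
/a…x/ gap (V4→V5): cluster /sw/ — /sw/ is itself a permitted onset, so the whole cluster goes right; preceding coda = ∅.
Syllabification: fu.gons.zuw.dja.swx.
Syllable 2 is /gons/: onset /g/, nucleus /o/, coda /ns/.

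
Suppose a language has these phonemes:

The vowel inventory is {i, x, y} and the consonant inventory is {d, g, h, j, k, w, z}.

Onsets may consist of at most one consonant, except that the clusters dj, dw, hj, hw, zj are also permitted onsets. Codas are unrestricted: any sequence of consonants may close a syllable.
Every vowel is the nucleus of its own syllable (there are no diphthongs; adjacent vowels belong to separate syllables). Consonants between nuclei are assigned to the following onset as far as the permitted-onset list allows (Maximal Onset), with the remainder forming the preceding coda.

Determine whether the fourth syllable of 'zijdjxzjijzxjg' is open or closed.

closed

Nuclei (vowels): i, x, i, x → 4 syllables.
/i…x/ gap (V1→V2): /jdj/ — longest licit onset from the right is /dj/, leaving /j/ as coda.
/x…i/ gap (V2→V3): /zj/ — entire cluster is a permitted onset → onset /zj/, coda ∅.
/i…x/ gap (V3→V4): /jz/ splits as /j/ + /z/ (/z/ is the longest suffix that is a licit onset).
Putting it together: zij.djx.zjij.zxjg.
Syllable 4 is /zxjg/ with coda /jg/, so it is closed.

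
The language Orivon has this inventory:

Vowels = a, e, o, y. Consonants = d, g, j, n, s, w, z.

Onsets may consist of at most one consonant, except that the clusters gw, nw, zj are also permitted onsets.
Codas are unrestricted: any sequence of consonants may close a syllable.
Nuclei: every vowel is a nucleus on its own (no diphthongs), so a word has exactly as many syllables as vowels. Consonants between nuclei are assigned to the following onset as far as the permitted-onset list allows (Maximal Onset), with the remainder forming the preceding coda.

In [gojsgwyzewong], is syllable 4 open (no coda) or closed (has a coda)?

closed

Vowels present: o, y, e, o; each is a nucleus, giving 4 syllables.
σ1/σ2 boundary: /jsgw/ — longest licit onset from the right is /gw/, leaving /js/ as coda.
σ2/σ3 boundary: just /z/ — single C goes to the following onset.
σ3/σ4 boundary: /w/ → onset of the next syllable (single consonants are always licit onsets).
Syllabification: gojs.gwy.ze.wong.
Syllable 4 is /wong/ with coda /ng/, so it is closed.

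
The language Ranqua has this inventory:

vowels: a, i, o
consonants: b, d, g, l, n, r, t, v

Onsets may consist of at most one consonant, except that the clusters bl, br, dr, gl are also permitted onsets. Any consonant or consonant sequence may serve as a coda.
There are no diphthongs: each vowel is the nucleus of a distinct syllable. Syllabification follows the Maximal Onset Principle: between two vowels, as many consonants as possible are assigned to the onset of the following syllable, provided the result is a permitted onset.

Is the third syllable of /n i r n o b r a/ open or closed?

Nuclei (vowels): i, o, a → 3 syllables.
Between /i/ (V1) and /o/ (V2): /rn/; trying suffixes from longest down, /n/ is the first permitted one, so coda /r/ | onset /n/.
Between /o/ (V2) and /a/ (V3): cluster /br/ — /br/ is itself a permitted onset, so the whole cluster goes right; preceding coda = ∅.
Result: nir.no.bra.
Syllable 3 is /bra/; it ends in its nucleus with no coda, so it is open.

open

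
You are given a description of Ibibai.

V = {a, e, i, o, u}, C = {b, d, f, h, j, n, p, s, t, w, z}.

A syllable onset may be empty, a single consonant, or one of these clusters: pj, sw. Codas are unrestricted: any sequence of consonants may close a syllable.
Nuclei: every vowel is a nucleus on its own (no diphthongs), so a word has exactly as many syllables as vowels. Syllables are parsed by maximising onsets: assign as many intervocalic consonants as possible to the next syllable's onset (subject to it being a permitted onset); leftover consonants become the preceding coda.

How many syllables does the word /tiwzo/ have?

2

Nuclei (vowels): i, o → 2 syllables.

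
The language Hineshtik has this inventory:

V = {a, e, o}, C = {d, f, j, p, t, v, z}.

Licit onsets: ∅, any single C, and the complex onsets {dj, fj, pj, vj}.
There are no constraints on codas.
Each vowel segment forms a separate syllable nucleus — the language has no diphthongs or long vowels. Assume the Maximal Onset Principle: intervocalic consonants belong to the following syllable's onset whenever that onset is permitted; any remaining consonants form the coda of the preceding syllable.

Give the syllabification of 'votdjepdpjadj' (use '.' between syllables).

vot.djepd.pjadj

Vowels present: o, e, a; each is a nucleus, giving 3 syllables.
/o…e/ gap (V1→V2): /tdj/ splits as /t/ + /dj/ (/dj/ is the longest suffix that is a licit onset).
/e…a/ gap (V2→V3): /pdpj/ — longest licit onset from the right is /pj/, leaving /pd/ as coda.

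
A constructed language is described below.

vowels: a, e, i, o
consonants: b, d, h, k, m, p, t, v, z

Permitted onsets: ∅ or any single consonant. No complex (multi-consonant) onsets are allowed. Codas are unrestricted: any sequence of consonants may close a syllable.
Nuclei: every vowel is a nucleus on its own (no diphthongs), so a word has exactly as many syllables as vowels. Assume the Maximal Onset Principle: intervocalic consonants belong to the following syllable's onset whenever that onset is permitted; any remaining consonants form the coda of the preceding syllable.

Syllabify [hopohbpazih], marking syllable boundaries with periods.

Nuclei (vowels): o, o, a, i → 4 syllables.
Between /o/ (V1) and /o/ (V2): /p/ → onset of the next syllable (single consonants are always licit onsets).
Between /o/ (V2) and /a/ (V3): /hbp/ splits as /hb/ + /p/ (/p/ is the longest suffix that is a licit onset).
Between /a/ (V3) and /i/ (V4): /z/ is a single consonant, so it becomes the next onset.

ho.pohb.pa.zih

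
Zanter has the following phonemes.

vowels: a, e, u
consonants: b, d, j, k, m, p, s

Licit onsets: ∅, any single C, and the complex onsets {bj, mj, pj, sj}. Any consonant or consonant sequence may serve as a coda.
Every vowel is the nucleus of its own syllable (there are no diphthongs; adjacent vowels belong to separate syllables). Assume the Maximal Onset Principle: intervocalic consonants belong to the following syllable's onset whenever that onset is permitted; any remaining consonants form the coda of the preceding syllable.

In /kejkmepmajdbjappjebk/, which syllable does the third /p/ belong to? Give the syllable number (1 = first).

5

Nuclei (vowels): e, e, a, a, e → 5 syllables.
/e…e/ gap (V1→V2): /jkm/ — longest licit onset from the right is /m/, leaving /jk/ as coda.
/e…a/ gap (V2→V3): /pm/; trying suffixes from longest down, /m/ is the first permitted one, so coda /p/ | onset /m/.
/a…a/ gap (V3→V4): /jdbj/ — longest licit onset from the right is /bj/, leaving /jd/ as coda.
/a…e/ gap (V4→V5): /ppj/ — longest licit onset from the right is /pj/, leaving /p/ as coda.
Result: kejk.mep.majd.bjap.pjebk.
The third /p/ is in the onset of syllable 5 (/pjebk/).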